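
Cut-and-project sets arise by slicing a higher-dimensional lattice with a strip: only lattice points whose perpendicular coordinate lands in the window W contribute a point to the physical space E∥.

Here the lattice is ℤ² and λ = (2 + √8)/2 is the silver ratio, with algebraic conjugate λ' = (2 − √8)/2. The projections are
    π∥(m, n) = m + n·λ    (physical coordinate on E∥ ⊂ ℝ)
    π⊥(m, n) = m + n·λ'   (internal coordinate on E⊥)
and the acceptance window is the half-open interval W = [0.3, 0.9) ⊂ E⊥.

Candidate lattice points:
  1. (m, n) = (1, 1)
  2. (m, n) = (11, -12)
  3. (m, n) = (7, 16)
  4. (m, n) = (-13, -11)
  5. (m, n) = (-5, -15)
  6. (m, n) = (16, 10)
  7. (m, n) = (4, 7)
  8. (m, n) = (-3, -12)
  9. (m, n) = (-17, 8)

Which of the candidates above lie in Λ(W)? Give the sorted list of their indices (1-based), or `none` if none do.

λ' = (2−√8)/2 ≈ -0.4142.
#1 (1,1): internal coord 1 + (1)·λ' = +0.5858; +0.5858 ∈ [0.3, 0.9) → IN Λ
#2 (11,-12): internal coord 11 + (-12)·λ' = +15.9706; +15.9706 ∉ [0.3, 0.9) → out
#3 (7,16): internal coord 7 + (16)·λ' = +0.3726; +0.3726 ∈ [0.3, 0.9) → IN Λ
#4 (-13,-11): internal coord -13 + (-11)·λ' = -8.4437; -8.4437 ∉ [0.3, 0.9) → out
#5 (-5,-15): internal coord -5 + (-15)·λ' = +1.2132; +1.2132 ∉ [0.3, 0.9) → out
#6 (16,10): internal coord 16 + (10)·λ' = +11.8579; +11.8579 ∉ [0.3, 0.9) → out
#7 (4,7): internal coord 4 + (7)·λ' = +1.1005; +1.1005 ∉ [0.3, 0.9) → out
#8 (-3,-12): internal coord -3 + (-12)·λ' = +1.9706; +1.9706 ∉ [0.3, 0.9) → out
#9 (-17,8): internal coord -17 + (8)·λ' = -20.3137; -20.3137 ∉ [0.3, 0.9) → out

1, 3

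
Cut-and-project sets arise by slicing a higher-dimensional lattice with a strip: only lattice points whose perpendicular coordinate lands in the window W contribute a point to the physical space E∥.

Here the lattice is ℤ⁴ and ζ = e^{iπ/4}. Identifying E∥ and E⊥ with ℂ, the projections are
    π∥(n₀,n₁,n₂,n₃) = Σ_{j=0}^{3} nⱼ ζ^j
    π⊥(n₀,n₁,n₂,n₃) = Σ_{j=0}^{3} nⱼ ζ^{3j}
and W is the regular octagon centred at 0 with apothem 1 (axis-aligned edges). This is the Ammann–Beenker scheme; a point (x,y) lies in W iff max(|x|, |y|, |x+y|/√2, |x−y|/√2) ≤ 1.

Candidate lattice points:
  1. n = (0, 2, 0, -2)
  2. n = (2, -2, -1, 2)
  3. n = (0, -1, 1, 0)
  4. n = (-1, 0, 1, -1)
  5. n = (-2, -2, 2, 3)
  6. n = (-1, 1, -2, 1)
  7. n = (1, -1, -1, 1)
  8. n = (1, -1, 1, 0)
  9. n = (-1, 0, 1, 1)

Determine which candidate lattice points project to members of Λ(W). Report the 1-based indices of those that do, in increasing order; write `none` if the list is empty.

9

Internal map: ζ^{3j} for j=0..3 gives (1,0), (−√2/2,√2/2), (0,−1), (√2/2,√2/2).
candidate 1: n = (0, 2, 0, -2) → π⊥ ≈ (-2.82843, +0.00000); max(|x|,|y|,|x±y|/√2) = 2.82843 > 1 ⇒ ∉ W
candidate 2: n = (2, -2, -1, 2) → π⊥ ≈ (+4.82843, +1.00000); max(|x|,|y|,|x±y|/√2) = 4.82843 > 1 ⇒ ∉ W
candidate 3: n = (0, -1, 1, 0) → π⊥ ≈ (+0.70711, -1.70711); max(|x|,|y|,|x±y|/√2) = 1.70711 > 1 ⇒ ∉ W
candidate 4: n = (-1, 0, 1, -1) → π⊥ ≈ (-1.70711, -1.70711); max(|x|,|y|,|x±y|/√2) = 2.41421 > 1 ⇒ ∉ W
candidate 5: n = (-2, -2, 2, 3) → π⊥ ≈ (+1.53553, -1.29289); max(|x|,|y|,|x±y|/√2) = 2.00000 > 1 ⇒ ∉ W
candidate 6: n = (-1, 1, -2, 1) → π⊥ ≈ (-1.00000, +3.41421); max(|x|,|y|,|x±y|/√2) = 3.41421 > 1 ⇒ ∉ W
candidate 7: n = (1, -1, -1, 1) → π⊥ ≈ (+2.41421, +1.00000); max(|x|,|y|,|x±y|/√2) = 2.41421 > 1 ⇒ ∉ W
candidate 8: n = (1, -1, 1, 0) → π⊥ ≈ (+1.70711, -1.70711); max(|x|,|y|,|x±y|/√2) = 2.41421 > 1 ⇒ ∉ W
candidate 9: n = (-1, 0, 1, 1) → π⊥ ≈ (-0.29289, -0.29289); max(|x|,|y|,|x±y|/√2) = 0.41421 ≤ 1 ⇒ ∈ W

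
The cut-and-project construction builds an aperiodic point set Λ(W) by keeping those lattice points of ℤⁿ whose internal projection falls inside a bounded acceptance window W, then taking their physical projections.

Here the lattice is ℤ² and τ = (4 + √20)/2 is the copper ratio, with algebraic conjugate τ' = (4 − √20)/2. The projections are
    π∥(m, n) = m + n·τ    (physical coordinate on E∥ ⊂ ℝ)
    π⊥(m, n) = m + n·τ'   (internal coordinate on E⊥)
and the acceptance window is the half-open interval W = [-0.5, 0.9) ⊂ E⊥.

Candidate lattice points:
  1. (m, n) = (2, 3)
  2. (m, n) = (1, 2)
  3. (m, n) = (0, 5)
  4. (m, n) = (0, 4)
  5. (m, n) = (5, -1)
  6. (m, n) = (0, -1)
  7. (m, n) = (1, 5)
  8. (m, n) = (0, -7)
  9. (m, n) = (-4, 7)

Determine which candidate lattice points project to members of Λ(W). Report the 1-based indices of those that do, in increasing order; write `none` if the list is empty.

Numerically τ ≈ 4.236068 and τ' = −1/τ ≈ -0.236068.
[1] lift (2,3): star map gives 1.291796; window check -0.5 ≤ 1.291796 < 0.9 is false → out
[2] lift (1,2): star map gives 0.527864; window check -0.5 ≤ 0.527864 < 0.9 is true → IN Λ
[3] lift (0,5): star map gives -1.180340; window check -0.5 ≤ -1.180340 < 0.9 is false → out
[4] lift (0,4): star map gives -0.944272; window check -0.5 ≤ -0.944272 < 0.9 is false → out
[5] lift (5,-1): star map gives 5.236068; window check -0.5 ≤ 5.236068 < 0.9 is false → out
[6] lift (0,-1): star map gives 0.236068; window check -0.5 ≤ 0.236068 < 0.9 is true → IN Λ
[7] lift (1,5): star map gives -0.180340; window check -0.5 ≤ -0.180340 < 0.9 is true → IN Λ
[8] lift (0,-7): star map gives 1.652476; window check -0.5 ≤ 1.652476 < 0.9 is false → out
[9] lift (-4,7): star map gives -5.652476; window check -0.5 ≤ -5.652476 < 0.9 is false → out

2, 6, 7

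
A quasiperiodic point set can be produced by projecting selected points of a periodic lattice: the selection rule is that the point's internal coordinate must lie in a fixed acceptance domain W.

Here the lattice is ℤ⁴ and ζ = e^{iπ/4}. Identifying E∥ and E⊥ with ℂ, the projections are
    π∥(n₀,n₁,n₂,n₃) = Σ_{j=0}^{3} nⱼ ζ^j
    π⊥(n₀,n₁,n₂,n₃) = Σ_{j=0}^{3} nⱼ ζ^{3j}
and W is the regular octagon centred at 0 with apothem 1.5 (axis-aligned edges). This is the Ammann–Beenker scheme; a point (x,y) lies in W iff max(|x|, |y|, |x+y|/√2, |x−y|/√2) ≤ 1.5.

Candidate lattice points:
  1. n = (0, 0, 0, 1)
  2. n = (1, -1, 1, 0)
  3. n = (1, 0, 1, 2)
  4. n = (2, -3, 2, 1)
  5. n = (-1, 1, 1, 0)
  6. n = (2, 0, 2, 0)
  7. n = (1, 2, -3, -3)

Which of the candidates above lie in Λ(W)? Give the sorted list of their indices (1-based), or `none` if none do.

1

Internal map: ζ^{3j} for j=0..3 gives (1,0), (−√2/2,√2/2), (0,−1), (√2/2,√2/2).
candidate 1: n = (0, 0, 0, 1) → π⊥ ≈ (+0.707107, +0.707107); max(|x|,|y|,|x±y|/√2) = 1.000000 ≤ 1.5 ⇒ ∈ W
candidate 2: n = (1, -1, 1, 0) → π⊥ ≈ (+1.707107, -1.707107); max(|x|,|y|,|x±y|/√2) = 2.414214 > 1.5 ⇒ ∉ W
candidate 3: n = (1, 0, 1, 2) → π⊥ ≈ (+2.414214, +0.414214); max(|x|,|y|,|x±y|/√2) = 2.414214 > 1.5 ⇒ ∉ W
candidate 4: n = (2, -3, 2, 1) → π⊥ ≈ (+4.828427, -3.414214); max(|x|,|y|,|x±y|/√2) = 5.828427 > 1.5 ⇒ ∉ W
candidate 5: n = (-1, 1, 1, 0) → π⊥ ≈ (-1.707107, -0.292893); max(|x|,|y|,|x±y|/√2) = 1.707107 > 1.5 ⇒ ∉ W
candidate 6: n = (2, 0, 2, 0) → π⊥ ≈ (+2.000000, -2.000000); max(|x|,|y|,|x±y|/√2) = 2.828427 > 1.5 ⇒ ∉ W
candidate 7: n = (1, 2, -3, -3) → π⊥ ≈ (-2.535534, +2.292893); max(|x|,|y|,|x±y|/√2) = 3.414214 > 1.5 ⇒ ∉ W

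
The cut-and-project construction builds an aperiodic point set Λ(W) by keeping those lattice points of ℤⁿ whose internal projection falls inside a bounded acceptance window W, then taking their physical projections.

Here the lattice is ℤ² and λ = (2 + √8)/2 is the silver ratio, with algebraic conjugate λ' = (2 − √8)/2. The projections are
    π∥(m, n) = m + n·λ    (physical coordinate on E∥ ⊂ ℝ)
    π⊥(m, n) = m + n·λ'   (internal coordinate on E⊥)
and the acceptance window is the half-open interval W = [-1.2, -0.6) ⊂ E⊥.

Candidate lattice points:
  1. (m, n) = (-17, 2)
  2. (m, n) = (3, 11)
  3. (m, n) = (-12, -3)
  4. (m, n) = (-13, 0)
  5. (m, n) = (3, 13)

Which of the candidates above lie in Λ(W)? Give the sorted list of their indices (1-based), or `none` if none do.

none

Compute λ' = (2−√8)/2 = -0.414214, so π⊥(m,n) = m -0.414214·n.
candidate 1: (m,n)=(-17,2) → π∥ = -17+2·λ ≈ -12.171573, π⊥ = -17+2·λ' ≈ -17.828427 ∉ [-1.2, -0.6) ⇒ out
candidate 2: (m,n)=(3,11) → π∥ = 3+11·λ ≈ 29.556349, π⊥ = 3+11·λ' ≈ -1.556349 ∉ [-1.2, -0.6) ⇒ out
candidate 3: (m,n)=(-12,-3) → π∥ = -12-3·λ ≈ -19.242641, π⊥ = -12-3·λ' ≈ -10.757359 ∉ [-1.2, -0.6) ⇒ out
candidate 4: (m,n)=(-13,0) → π∥ = -13+0·λ ≈ -13.000000, π⊥ = -13+0·λ' ≈ -13.000000 ∉ [-1.2, -0.6) ⇒ out
candidate 5: (m,n)=(3,13) → π∥ = 3+13·λ ≈ 34.384776, π⊥ = 3+13·λ' ≈ -2.384776 ∉ [-1.2, -0.6) ⇒ out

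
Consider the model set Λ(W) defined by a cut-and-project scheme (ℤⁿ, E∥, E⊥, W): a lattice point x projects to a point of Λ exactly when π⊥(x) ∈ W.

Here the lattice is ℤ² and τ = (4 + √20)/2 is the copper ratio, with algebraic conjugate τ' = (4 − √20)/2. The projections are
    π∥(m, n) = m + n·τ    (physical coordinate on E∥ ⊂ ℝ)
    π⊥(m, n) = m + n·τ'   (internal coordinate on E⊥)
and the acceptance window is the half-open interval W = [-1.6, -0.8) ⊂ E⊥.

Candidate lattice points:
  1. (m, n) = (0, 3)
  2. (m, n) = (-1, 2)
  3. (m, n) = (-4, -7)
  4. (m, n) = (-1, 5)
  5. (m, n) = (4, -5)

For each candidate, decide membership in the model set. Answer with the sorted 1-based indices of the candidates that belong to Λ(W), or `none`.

2

τ' = (4−√20)/2 ≈ -0.2361.
candidate 1: (m,n)=(0,3) → π∥ = 0+3·τ ≈ 12.7082, π⊥ = 0+3·τ' ≈ -0.7082 ∉ [-1.6, -0.8) ⇒ out
candidate 2: (m,n)=(-1,2) → π∥ = -1+2·τ ≈ 7.4721, π⊥ = -1+2·τ' ≈ -1.4721 ∈ [-1.6, -0.8) ⇒ IN Λ
candidate 3: (m,n)=(-4,-7) → π∥ = -4-7·τ ≈ -33.6525, π⊥ = -4-7·τ' ≈ -2.3475 ∉ [-1.6, -0.8) ⇒ out
candidate 4: (m,n)=(-1,5) → π∥ = -1+5·τ ≈ 20.1803, π⊥ = -1+5·τ' ≈ -2.1803 ∉ [-1.6, -0.8) ⇒ out
candidate 5: (m,n)=(4,-5) → π∥ = 4-5·τ ≈ -17.1803, π⊥ = 4-5·τ' ≈ 5.1803 ∉ [-1.6, -0.8) ⇒ out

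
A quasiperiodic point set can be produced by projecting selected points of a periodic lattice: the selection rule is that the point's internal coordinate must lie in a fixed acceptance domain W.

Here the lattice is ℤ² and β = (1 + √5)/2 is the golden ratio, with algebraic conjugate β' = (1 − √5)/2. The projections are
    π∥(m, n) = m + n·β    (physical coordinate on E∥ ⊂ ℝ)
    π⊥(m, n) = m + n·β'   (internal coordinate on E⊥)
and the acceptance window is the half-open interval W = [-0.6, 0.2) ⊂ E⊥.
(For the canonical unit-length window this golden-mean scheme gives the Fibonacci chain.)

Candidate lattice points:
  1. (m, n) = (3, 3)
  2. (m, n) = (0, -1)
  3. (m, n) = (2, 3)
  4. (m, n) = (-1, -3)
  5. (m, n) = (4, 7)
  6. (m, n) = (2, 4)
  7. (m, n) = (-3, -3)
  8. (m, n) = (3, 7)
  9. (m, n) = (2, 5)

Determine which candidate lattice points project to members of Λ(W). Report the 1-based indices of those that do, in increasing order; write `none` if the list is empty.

Numerically β ≈ 1.61803 and β' = −1/β ≈ -0.61803.
#1 (3,3): internal coord 3 + (3)·β' = +1.14590; +1.14590 ∉ [-0.6, 0.2) → out
#2 (0,-1): internal coord 0 + (-1)·β' = +0.61803; +0.61803 ∉ [-0.6, 0.2) → out
#3 (2,3): internal coord 2 + (3)·β' = +0.14590; +0.14590 ∈ [-0.6, 0.2) → IN Λ
#4 (-1,-3): internal coord -1 + (-3)·β' = +0.85410; +0.85410 ∉ [-0.6, 0.2) → out
#5 (4,7): internal coord 4 + (7)·β' = -0.32624; -0.32624 ∈ [-0.6, 0.2) → IN Λ
#6 (2,4): internal coord 2 + (4)·β' = -0.47214; -0.47214 ∈ [-0.6, 0.2) → IN Λ
#7 (-3,-3): internal coord -3 + (-3)·β' = -1.14590; -1.14590 ∉ [-0.6, 0.2) → out
#8 (3,7): internal coord 3 + (7)·β' = -1.32624; -1.32624 ∉ [-0.6, 0.2) → out
#9 (2,5): internal coord 2 + (5)·β' = -1.09017; -1.09017 ∉ [-0.6, 0.2) → out

3, 5, 6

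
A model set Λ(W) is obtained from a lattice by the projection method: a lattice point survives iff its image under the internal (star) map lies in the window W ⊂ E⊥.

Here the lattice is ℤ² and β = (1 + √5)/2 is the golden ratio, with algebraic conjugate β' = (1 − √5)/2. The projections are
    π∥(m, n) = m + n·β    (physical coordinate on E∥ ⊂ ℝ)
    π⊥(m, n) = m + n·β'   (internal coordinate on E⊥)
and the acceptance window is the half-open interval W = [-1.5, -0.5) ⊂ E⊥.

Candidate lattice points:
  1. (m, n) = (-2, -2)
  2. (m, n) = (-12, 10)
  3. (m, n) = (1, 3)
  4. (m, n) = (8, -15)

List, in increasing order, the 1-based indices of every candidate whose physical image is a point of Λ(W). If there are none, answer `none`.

1, 3

Compute β' = (1−√5)/2 = -0.6180, so π⊥(m,n) = m -0.6180·n.
#1 (-2,-2): internal coord -2 + (-2)·β' = -0.7639; -0.7639 ∈ [-1.5, -0.5) → IN Λ
#2 (-12,10): internal coord -12 + (10)·β' = -18.1803; -18.1803 ∉ [-1.5, -0.5) → out
#3 (1,3): internal coord 1 + (3)·β' = -0.8541; -0.8541 ∈ [-1.5, -0.5) → IN Λ
#4 (8,-15): internal coord 8 + (-15)·β' = +17.2705; +17.2705 ∉ [-1.5, -0.5) → out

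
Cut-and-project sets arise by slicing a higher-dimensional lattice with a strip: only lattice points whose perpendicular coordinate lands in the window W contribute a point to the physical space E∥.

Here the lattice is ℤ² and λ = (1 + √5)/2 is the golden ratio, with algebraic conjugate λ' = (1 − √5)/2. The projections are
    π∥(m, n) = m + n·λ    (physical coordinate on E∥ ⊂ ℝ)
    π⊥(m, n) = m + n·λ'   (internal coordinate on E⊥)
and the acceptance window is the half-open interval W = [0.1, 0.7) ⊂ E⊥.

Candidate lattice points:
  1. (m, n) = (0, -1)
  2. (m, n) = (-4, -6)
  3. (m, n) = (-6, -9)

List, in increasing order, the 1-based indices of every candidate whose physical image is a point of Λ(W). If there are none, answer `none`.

1

λ' = (1−√5)/2 ≈ -0.61803.
candidate 1: (m,n)=(0,-1) → π∥ = 0-1·λ ≈ -1.61803, π⊥ = 0-1·λ' ≈ 0.61803 ∈ [0.1, 0.7) ⇒ IN Λ
candidate 2: (m,n)=(-4,-6) → π∥ = -4-6·λ ≈ -13.70820, π⊥ = -4-6·λ' ≈ -0.29180 ∉ [0.1, 0.7) ⇒ out
candidate 3: (m,n)=(-6,-9) → π∥ = -6-9·λ ≈ -20.56231, π⊥ = -6-9·λ' ≈ -0.43769 ∉ [0.1, 0.7) ⇒ out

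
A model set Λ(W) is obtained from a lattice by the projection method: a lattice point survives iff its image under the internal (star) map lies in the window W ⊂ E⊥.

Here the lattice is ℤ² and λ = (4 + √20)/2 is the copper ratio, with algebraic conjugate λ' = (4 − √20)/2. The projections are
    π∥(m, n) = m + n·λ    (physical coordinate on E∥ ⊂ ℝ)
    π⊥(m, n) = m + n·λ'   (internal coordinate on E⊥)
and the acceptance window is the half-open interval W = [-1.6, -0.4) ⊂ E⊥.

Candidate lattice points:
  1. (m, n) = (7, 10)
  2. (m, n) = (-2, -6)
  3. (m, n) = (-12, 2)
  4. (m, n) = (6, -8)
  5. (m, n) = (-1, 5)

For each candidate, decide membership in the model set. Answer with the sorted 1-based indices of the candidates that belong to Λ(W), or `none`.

2

Compute λ' = (4−√20)/2 = -0.236068, so π⊥(m,n) = m -0.236068·n.
[1] lift (7,10): star map gives 4.639320; window check -1.6 ≤ 4.639320 < -0.4 is false → out
[2] lift (-2,-6): star map gives -0.583592; window check -1.6 ≤ -0.583592 < -0.4 is true → IN Λ
[3] lift (-12,2): star map gives -12.472136; window check -1.6 ≤ -12.472136 < -0.4 is false → out
[4] lift (6,-8): star map gives 7.888544; window check -1.6 ≤ 7.888544 < -0.4 is false → out
[5] lift (-1,5): star map gives -2.180340; window check -1.6 ≤ -2.180340 < -0.4 is false → out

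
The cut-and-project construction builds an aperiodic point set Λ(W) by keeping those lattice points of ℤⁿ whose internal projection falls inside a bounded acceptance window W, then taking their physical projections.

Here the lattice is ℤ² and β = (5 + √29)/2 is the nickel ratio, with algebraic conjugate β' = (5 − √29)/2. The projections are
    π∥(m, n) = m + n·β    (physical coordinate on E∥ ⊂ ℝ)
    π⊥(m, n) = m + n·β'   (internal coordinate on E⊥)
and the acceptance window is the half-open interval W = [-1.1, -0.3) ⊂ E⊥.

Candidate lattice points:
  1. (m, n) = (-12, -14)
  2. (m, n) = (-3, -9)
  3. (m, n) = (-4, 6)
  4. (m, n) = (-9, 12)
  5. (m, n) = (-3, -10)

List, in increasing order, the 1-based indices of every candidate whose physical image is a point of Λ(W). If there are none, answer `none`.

5

Numerically β ≈ 5.192582 and β' = −1/β ≈ -0.192582.
candidate 1: (m,n)=(-12,-14) → π∥ = -12-14·β ≈ -84.696154, π⊥ = -12-14·β' ≈ -9.303846 ∉ [-1.1, -0.3) ⇒ out
candidate 2: (m,n)=(-3,-9) → π∥ = -3-9·β ≈ -49.733242, π⊥ = -3-9·β' ≈ -1.266758 ∉ [-1.1, -0.3) ⇒ out
candidate 3: (m,n)=(-4,6) → π∥ = -4+6·β ≈ 27.155494, π⊥ = -4+6·β' ≈ -5.155494 ∉ [-1.1, -0.3) ⇒ out
candidate 4: (m,n)=(-9,12) → π∥ = -9+12·β ≈ 53.310989, π⊥ = -9+12·β' ≈ -11.310989 ∉ [-1.1, -0.3) ⇒ out
candidate 5: (m,n)=(-3,-10) → π∥ = -3-10·β ≈ -54.925824, π⊥ = -3-10·β' ≈ -1.074176 ∈ [-1.1, -0.3) ⇒ IN Λ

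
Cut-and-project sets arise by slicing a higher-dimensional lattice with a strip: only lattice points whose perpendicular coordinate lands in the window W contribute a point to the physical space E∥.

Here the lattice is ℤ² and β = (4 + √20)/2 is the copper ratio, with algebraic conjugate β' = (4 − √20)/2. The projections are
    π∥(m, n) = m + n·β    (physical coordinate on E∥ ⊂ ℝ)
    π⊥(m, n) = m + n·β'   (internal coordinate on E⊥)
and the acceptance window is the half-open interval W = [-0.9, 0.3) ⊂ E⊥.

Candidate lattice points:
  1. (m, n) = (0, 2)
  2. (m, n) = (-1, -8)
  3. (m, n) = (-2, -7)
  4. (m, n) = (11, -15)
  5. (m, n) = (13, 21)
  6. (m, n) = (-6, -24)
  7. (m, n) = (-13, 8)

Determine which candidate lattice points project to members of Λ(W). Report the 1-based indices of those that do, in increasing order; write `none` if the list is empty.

1, 3, 6

β' = (4−√20)/2 ≈ -0.23607.
candidate 1: (m,n)=(0,2) → π∥ = 0+2·β ≈ 8.47214, π⊥ = 0+2·β' ≈ -0.47214 ∈ [-0.9, 0.3) ⇒ IN Λ
candidate 2: (m,n)=(-1,-8) → π∥ = -1-8·β ≈ -34.88854, π⊥ = -1-8·β' ≈ 0.88854 ∉ [-0.9, 0.3) ⇒ out
candidate 3: (m,n)=(-2,-7) → π∥ = -2-7·β ≈ -31.65248, π⊥ = -2-7·β' ≈ -0.34752 ∈ [-0.9, 0.3) ⇒ IN Λ
candidate 4: (m,n)=(11,-15) → π∥ = 11-15·β ≈ -52.54102, π⊥ = 11-15·β' ≈ 14.54102 ∉ [-0.9, 0.3) ⇒ out
candidate 5: (m,n)=(13,21) → π∥ = 13+21·β ≈ 101.95743, π⊥ = 13+21·β' ≈ 8.04257 ∉ [-0.9, 0.3) ⇒ out
candidate 6: (m,n)=(-6,-24) → π∥ = -6-24·β ≈ -107.66563, π⊥ = -6-24·β' ≈ -0.33437 ∈ [-0.9, 0.3) ⇒ IN Λ
candidate 7: (m,n)=(-13,8) → π∥ = -13+8·β ≈ 20.88854, π⊥ = -13+8·β' ≈ -14.88854 ∉ [-0.9, 0.3) ⇒ out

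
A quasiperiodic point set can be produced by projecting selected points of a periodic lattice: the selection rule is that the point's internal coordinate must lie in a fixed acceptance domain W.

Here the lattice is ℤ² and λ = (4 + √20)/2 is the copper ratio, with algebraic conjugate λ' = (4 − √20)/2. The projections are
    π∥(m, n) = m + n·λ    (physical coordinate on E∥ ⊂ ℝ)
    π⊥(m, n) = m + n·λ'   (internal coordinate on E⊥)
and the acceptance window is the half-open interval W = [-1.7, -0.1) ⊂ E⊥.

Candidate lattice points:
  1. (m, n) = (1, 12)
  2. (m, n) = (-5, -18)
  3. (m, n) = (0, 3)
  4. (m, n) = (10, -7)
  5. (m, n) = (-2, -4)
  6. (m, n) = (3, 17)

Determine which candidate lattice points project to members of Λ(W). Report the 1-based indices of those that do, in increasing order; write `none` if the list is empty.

2, 3, 5, 6

Compute λ' = (4−√20)/2 = -0.2361, so π⊥(m,n) = m -0.2361·n.
candidate 1: (m,n)=(1,12) → π∥ = 1+12·λ ≈ 51.8328, π⊥ = 1+12·λ' ≈ -1.8328 ∉ [-1.7, -0.1) ⇒ out
candidate 2: (m,n)=(-5,-18) → π∥ = -5-18·λ ≈ -81.2492, π⊥ = -5-18·λ' ≈ -0.7508 ∈ [-1.7, -0.1) ⇒ IN Λ
candidate 3: (m,n)=(0,3) → π∥ = 0+3·λ ≈ 12.7082, π⊥ = 0+3·λ' ≈ -0.7082 ∈ [-1.7, -0.1) ⇒ IN Λ
candidate 4: (m,n)=(10,-7) → π∥ = 10-7·λ ≈ -19.6525, π⊥ = 10-7·λ' ≈ 11.6525 ∉ [-1.7, -0.1) ⇒ out
candidate 5: (m,n)=(-2,-4) → π∥ = -2-4·λ ≈ -18.9443, π⊥ = -2-4·λ' ≈ -1.0557 ∈ [-1.7, -0.1) ⇒ IN Λ
candidate 6: (m,n)=(3,17) → π∥ = 3+17·λ ≈ 75.0132, π⊥ = 3+17·λ' ≈ -1.0132 ∈ [-1.7, -0.1) ⇒ IN Λ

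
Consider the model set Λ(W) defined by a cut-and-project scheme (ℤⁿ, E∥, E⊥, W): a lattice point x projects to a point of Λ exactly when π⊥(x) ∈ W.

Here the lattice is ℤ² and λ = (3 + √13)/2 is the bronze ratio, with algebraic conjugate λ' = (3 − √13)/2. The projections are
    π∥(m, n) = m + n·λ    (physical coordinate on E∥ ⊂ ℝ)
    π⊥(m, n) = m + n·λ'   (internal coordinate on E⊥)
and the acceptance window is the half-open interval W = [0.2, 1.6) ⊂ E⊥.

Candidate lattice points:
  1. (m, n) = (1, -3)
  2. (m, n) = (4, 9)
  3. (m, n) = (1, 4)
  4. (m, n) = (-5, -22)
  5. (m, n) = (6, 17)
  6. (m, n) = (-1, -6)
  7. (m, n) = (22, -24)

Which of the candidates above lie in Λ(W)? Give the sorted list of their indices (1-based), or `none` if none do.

Compute λ' = (3−√13)/2 = -0.302776, so π⊥(m,n) = m -0.302776·n.
#1 (1,-3): internal coord 1 + (-3)·λ' = +1.908327; +1.908327 ∉ [0.2, 1.6) → out
#2 (4,9): internal coord 4 + (9)·λ' = +1.275019; +1.275019 ∈ [0.2, 1.6) → IN Λ
#3 (1,4): internal coord 1 + (4)·λ' = -0.211103; -0.211103 ∉ [0.2, 1.6) → out
#4 (-5,-22): internal coord -5 + (-22)·λ' = +1.661064; +1.661064 ∉ [0.2, 1.6) → out
#5 (6,17): internal coord 6 + (17)·λ' = +0.852814; +0.852814 ∈ [0.2, 1.6) → IN Λ
#6 (-1,-6): internal coord -1 + (-6)·λ' = +0.816654; +0.816654 ∈ [0.2, 1.6) → IN Λ
#7 (22,-24): internal coord 22 + (-24)·λ' = +29.266615; +29.266615 ∉ [0.2, 1.6) → out

2, 5, 6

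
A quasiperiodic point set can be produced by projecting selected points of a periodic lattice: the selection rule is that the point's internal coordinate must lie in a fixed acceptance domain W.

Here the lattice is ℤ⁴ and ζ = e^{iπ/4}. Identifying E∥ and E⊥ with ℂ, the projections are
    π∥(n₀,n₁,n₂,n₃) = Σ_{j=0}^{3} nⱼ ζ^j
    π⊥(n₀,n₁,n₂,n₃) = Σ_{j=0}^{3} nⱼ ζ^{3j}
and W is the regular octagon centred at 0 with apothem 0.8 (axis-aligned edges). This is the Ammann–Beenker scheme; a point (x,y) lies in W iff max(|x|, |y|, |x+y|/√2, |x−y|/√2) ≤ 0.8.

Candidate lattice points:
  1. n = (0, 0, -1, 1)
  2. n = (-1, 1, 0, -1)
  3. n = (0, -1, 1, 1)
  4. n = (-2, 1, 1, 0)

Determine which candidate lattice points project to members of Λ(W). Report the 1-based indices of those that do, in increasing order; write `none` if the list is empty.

none

With ζ = e^{iπ/4} the internal vectors are ζ^0,ζ^3,ζ^6,ζ^9.
#1 (0, 0, -1, 1): internal (0.7071, 1.7071); octagon support 1.7071 vs apothem 0.8 → ∉ W
#2 (-1, 1, 0, -1): internal (-2.4142, 0.0000); octagon support 2.4142 vs apothem 0.8 → ∉ W
#3 (0, -1, 1, 1): internal (1.4142, -1.0000); octagon support 1.7071 vs apothem 0.8 → ∉ W
#4 (-2, 1, 1, 0): internal (-2.7071, -0.2929); octagon support 2.7071 vs apothem 0.8 → ∉ W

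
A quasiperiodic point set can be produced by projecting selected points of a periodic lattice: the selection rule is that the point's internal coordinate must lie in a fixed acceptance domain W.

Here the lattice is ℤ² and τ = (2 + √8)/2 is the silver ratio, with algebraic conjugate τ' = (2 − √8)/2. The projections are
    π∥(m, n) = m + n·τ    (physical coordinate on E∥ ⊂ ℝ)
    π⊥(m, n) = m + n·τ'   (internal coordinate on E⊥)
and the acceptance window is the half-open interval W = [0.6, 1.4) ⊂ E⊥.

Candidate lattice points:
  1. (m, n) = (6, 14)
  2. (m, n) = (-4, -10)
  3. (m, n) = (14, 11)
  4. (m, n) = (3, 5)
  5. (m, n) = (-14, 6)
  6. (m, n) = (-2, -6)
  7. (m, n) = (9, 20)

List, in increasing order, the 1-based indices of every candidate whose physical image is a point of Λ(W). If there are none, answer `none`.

τ' = (2−√8)/2 ≈ -0.4142.
#1 (6,14): internal coord 6 + (14)·τ' = +0.2010; +0.2010 ∉ [0.6, 1.4) → out
#2 (-4,-10): internal coord -4 + (-10)·τ' = +0.1421; +0.1421 ∉ [0.6, 1.4) → out
#3 (14,11): internal coord 14 + (11)·τ' = +9.4437; +9.4437 ∉ [0.6, 1.4) → out
#4 (3,5): internal coord 3 + (5)·τ' = +0.9289; +0.9289 ∈ [0.6, 1.4) → IN Λ
#5 (-14,6): internal coord -14 + (6)·τ' = -16.4853; -16.4853 ∉ [0.6, 1.4) → out
#6 (-2,-6): internal coord -2 + (-6)·τ' = +0.4853; +0.4853 ∉ [0.6, 1.4) → out
#7 (9,20): internal coord 9 + (20)·τ' = +0.7157; +0.7157 ∈ [0.6, 1.4) → IN Λ

4, 7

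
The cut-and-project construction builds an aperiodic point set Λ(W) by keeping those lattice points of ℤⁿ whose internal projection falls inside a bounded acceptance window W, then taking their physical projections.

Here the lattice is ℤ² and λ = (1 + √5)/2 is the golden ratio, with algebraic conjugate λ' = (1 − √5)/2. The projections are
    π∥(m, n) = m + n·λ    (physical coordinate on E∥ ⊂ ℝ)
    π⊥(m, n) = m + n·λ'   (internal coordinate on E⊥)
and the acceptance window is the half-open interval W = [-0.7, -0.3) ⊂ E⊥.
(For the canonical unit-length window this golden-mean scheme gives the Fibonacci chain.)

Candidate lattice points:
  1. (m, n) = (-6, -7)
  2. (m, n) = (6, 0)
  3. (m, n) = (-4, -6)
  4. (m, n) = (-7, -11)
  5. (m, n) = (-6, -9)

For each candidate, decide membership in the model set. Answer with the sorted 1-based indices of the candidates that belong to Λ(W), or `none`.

Numerically λ ≈ 1.61803 and λ' = −1/λ ≈ -0.61803.
#1 (-6,-7): internal coord -6 + (-7)·λ' = -1.67376; -1.67376 ∉ [-0.7, -0.3) → out
#2 (6,0): internal coord 6 + (0)·λ' = +6.00000; +6.00000 ∉ [-0.7, -0.3) → out
#3 (-4,-6): internal coord -4 + (-6)·λ' = -0.29180; -0.29180 ∉ [-0.7, -0.3) → out
#4 (-7,-11): internal coord -7 + (-11)·λ' = -0.20163; -0.20163 ∉ [-0.7, -0.3) → out
#5 (-6,-9): internal coord -6 + (-9)·λ' = -0.43769; -0.43769 ∈ [-0.7, -0.3) → IN Λ

5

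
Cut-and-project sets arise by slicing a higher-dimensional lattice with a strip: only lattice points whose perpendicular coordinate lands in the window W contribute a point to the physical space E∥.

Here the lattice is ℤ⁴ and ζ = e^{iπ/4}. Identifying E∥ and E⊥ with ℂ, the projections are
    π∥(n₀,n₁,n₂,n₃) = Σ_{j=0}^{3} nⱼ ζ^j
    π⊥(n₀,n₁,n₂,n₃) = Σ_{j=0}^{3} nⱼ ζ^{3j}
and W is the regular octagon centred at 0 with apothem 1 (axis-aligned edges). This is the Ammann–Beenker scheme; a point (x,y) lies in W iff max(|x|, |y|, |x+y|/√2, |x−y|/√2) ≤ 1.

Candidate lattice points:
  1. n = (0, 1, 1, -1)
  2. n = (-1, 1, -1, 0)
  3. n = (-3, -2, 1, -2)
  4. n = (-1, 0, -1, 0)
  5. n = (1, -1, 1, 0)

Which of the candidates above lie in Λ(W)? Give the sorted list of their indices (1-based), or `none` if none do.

Internal map: ζ^{3j} for j=0..3 gives (1,0), (−√2/2,√2/2), (0,−1), (√2/2,√2/2).
candidate 1: n = (0, 1, 1, -1) → π⊥ ≈ (-1.4142, -1.0000); max(|x|,|y|,|x±y|/√2) = 1.7071 > 1 ⇒ ∉ W
candidate 2: n = (-1, 1, -1, 0) → π⊥ ≈ (-1.7071, +1.7071); max(|x|,|y|,|x±y|/√2) = 2.4142 > 1 ⇒ ∉ W
candidate 3: n = (-3, -2, 1, -2) → π⊥ ≈ (-3.0000, -3.8284); max(|x|,|y|,|x±y|/√2) = 4.8284 > 1 ⇒ ∉ W
candidate 4: n = (-1, 0, -1, 0) → π⊥ ≈ (-1.0000, +1.0000); max(|x|,|y|,|x±y|/√2) = 1.4142 > 1 ⇒ ∉ W
candidate 5: n = (1, -1, 1, 0) → π⊥ ≈ (+1.7071, -1.7071); max(|x|,|y|,|x±y|/√2) = 2.4142 > 1 ⇒ ∉ W

none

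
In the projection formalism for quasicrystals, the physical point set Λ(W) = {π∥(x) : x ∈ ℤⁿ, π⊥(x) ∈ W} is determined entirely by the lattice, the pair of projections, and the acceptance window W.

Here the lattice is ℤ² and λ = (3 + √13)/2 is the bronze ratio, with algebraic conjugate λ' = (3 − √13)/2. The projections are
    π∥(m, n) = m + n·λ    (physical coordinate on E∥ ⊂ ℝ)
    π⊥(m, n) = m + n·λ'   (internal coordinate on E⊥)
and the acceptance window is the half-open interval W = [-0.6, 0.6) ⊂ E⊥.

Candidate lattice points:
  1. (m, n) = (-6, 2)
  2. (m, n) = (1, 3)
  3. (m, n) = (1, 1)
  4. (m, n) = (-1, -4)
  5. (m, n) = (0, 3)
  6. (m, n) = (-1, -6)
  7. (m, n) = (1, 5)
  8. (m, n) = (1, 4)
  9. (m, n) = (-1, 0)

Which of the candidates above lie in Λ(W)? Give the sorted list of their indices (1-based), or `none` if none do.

λ' = (3−√13)/2 ≈ -0.30278.
[1] lift (-6,2): star map gives -6.60555; window check -0.6 ≤ -6.60555 < 0.6 is false → out
[2] lift (1,3): star map gives 0.09167; window check -0.6 ≤ 0.09167 < 0.6 is true → IN Λ
[3] lift (1,1): star map gives 0.69722; window check -0.6 ≤ 0.69722 < 0.6 is false → out
[4] lift (-1,-4): star map gives 0.21110; window check -0.6 ≤ 0.21110 < 0.6 is true → IN Λ
[5] lift (0,3): star map gives -0.90833; window check -0.6 ≤ -0.90833 < 0.6 is false → out
[6] lift (-1,-6): star map gives 0.81665; window check -0.6 ≤ 0.81665 < 0.6 is false → out
[7] lift (1,5): star map gives -0.51388; window check -0.6 ≤ -0.51388 < 0.6 is true → IN Λ
[8] lift (1,4): star map gives -0.21110; window check -0.6 ≤ -0.21110 < 0.6 is true → IN Λ
[9] lift (-1,0): star map gives -1.00000; window check -0.6 ≤ -1.00000 < 0.6 is false → out

2, 4, 7, 8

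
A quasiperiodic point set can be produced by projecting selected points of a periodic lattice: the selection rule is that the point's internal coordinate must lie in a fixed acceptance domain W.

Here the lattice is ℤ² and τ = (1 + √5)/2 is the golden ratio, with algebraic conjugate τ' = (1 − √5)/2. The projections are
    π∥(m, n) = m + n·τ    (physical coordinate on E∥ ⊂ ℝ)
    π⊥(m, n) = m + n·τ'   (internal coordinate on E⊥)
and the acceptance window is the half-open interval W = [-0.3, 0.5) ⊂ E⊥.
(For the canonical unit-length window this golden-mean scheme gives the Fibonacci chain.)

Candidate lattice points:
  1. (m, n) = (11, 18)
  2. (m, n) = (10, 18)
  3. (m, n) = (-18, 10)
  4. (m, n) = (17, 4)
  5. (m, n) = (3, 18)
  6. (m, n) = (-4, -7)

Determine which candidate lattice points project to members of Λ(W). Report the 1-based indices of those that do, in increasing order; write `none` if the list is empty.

τ' = (1−√5)/2 ≈ -0.6180.
#1 (11,18): internal coord 11 + (18)·τ' = -0.1246; -0.1246 ∈ [-0.3, 0.5) → IN Λ
#2 (10,18): internal coord 10 + (18)·τ' = -1.1246; -1.1246 ∉ [-0.3, 0.5) → out
#3 (-18,10): internal coord -18 + (10)·τ' = -24.1803; -24.1803 ∉ [-0.3, 0.5) → out
#4 (17,4): internal coord 17 + (4)·τ' = +14.5279; +14.5279 ∉ [-0.3, 0.5) → out
#5 (3,18): internal coord 3 + (18)·τ' = -8.1246; -8.1246 ∉ [-0.3, 0.5) → out
#6 (-4,-7): internal coord -4 + (-7)·τ' = +0.3262; +0.3262 ∈ [-0.3, 0.5) → IN Λ

1, 6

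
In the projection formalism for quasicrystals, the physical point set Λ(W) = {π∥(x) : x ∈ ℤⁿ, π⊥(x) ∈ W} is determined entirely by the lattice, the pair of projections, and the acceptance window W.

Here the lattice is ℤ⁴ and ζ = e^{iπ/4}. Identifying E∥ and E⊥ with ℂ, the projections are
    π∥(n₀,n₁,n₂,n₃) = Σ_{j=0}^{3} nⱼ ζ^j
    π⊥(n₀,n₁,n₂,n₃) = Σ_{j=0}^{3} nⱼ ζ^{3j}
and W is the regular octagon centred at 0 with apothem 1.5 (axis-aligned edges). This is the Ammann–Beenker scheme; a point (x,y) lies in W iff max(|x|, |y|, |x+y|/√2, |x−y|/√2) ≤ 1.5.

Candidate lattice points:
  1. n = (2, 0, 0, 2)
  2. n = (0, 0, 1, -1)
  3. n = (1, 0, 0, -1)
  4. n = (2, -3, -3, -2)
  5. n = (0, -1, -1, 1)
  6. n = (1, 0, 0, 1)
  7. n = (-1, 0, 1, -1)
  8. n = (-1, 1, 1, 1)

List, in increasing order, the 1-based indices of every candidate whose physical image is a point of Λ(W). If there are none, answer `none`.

3, 8

π⊥(n) = n₀ + n₁ζ³ + n₂ζ⁶ + n₃ζ⁹ where ζ = e^{iπ/4}.
candidate 1: n = (2, 0, 0, 2) → π⊥ ≈ (+3.4142, +1.4142); max(|x|,|y|,|x±y|/√2) = 3.4142 > 1.5 ⇒ ∉ W
candidate 2: n = (0, 0, 1, -1) → π⊥ ≈ (-0.7071, -1.7071); max(|x|,|y|,|x±y|/√2) = 1.7071 > 1.5 ⇒ ∉ W
candidate 3: n = (1, 0, 0, -1) → π⊥ ≈ (+0.2929, -0.7071); max(|x|,|y|,|x±y|/√2) = 0.7071 ≤ 1.5 ⇒ ∈ W
candidate 4: n = (2, -3, -3, -2) → π⊥ ≈ (+2.7071, -0.5355); max(|x|,|y|,|x±y|/√2) = 2.7071 > 1.5 ⇒ ∉ W
candidate 5: n = (0, -1, -1, 1) → π⊥ ≈ (+1.4142, +1.0000); max(|x|,|y|,|x±y|/√2) = 1.7071 > 1.5 ⇒ ∉ W
candidate 6: n = (1, 0, 0, 1) → π⊥ ≈ (+1.7071, +0.7071); max(|x|,|y|,|x±y|/√2) = 1.7071 > 1.5 ⇒ ∉ W
candidate 7: n = (-1, 0, 1, -1) → π⊥ ≈ (-1.7071, -1.7071); max(|x|,|y|,|x±y|/√2) = 2.4142 > 1.5 ⇒ ∉ W
candidate 8: n = (-1, 1, 1, 1) → π⊥ ≈ (-1.0000, +0.4142); max(|x|,|y|,|x±y|/√2) = 1.0000 ≤ 1.5 ⇒ ∈ W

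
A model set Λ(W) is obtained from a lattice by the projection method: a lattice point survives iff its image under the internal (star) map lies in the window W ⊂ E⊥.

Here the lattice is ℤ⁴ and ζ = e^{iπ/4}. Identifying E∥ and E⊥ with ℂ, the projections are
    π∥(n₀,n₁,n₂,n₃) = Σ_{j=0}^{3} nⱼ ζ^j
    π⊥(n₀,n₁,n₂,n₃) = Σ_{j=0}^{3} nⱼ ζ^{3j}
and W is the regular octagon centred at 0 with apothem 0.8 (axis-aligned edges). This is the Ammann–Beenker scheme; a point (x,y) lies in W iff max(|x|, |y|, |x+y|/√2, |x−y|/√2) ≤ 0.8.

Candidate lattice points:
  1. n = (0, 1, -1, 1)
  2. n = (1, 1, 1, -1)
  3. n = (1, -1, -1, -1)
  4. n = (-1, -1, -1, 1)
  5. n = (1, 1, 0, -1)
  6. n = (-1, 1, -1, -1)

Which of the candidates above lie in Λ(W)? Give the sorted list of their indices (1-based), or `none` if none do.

π⊥(n) = n₀ + n₁ζ³ + n₂ζ⁶ + n₃ζ⁹ where ζ = e^{iπ/4}.
candidate 1: n = (0, 1, -1, 1) → π⊥ ≈ (+0.00000, +2.41421); max(|x|,|y|,|x±y|/√2) = 2.41421 > 0.8 ⇒ ∉ W
candidate 2: n = (1, 1, 1, -1) → π⊥ ≈ (-0.41421, -1.00000); max(|x|,|y|,|x±y|/√2) = 1.00000 > 0.8 ⇒ ∉ W
candidate 3: n = (1, -1, -1, -1) → π⊥ ≈ (+1.00000, -0.41421); max(|x|,|y|,|x±y|/√2) = 1.00000 > 0.8 ⇒ ∉ W
candidate 4: n = (-1, -1, -1, 1) → π⊥ ≈ (+0.41421, +1.00000); max(|x|,|y|,|x±y|/√2) = 1.00000 > 0.8 ⇒ ∉ W
candidate 5: n = (1, 1, 0, -1) → π⊥ ≈ (-0.41421, +0.00000); max(|x|,|y|,|x±y|/√2) = 0.41421 ≤ 0.8 ⇒ ∈ W
candidate 6: n = (-1, 1, -1, -1) → π⊥ ≈ (-2.41421, +1.00000); max(|x|,|y|,|x±y|/√2) = 2.41421 > 0.8 ⇒ ∉ W

5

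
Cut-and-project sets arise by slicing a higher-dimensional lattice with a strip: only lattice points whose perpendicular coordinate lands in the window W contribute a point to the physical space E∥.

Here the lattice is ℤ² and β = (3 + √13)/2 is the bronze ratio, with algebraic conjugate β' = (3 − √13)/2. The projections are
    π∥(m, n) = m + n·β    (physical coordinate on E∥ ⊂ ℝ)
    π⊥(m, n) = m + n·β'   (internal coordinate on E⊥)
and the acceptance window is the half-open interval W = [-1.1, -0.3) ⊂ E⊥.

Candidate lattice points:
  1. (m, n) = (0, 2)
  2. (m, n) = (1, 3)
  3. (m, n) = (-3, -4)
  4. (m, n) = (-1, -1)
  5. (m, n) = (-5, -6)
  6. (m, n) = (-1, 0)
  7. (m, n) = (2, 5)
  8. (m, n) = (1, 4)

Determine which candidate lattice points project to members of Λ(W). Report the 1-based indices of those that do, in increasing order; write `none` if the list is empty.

Numerically β ≈ 3.30278 and β' = −1/β ≈ -0.30278.
#1 (0,2): internal coord 0 + (2)·β' = -0.60555; -0.60555 ∈ [-1.1, -0.3) → IN Λ
#2 (1,3): internal coord 1 + (3)·β' = +0.09167; +0.09167 ∉ [-1.1, -0.3) → out
#3 (-3,-4): internal coord -3 + (-4)·β' = -1.78890; -1.78890 ∉ [-1.1, -0.3) → out
#4 (-1,-1): internal coord -1 + (-1)·β' = -0.69722; -0.69722 ∈ [-1.1, -0.3) → IN Λ
#5 (-5,-6): internal coord -5 + (-6)·β' = -3.18335; -3.18335 ∉ [-1.1, -0.3) → out
#6 (-1,0): internal coord -1 + (0)·β' = -1.00000; -1.00000 ∈ [-1.1, -0.3) → IN Λ
#7 (2,5): internal coord 2 + (5)·β' = +0.48612; +0.48612 ∉ [-1.1, -0.3) → out
#8 (1,4): internal coord 1 + (4)·β' = -0.21110; -0.21110 ∉ [-1.1, -0.3) → out

1, 4, 6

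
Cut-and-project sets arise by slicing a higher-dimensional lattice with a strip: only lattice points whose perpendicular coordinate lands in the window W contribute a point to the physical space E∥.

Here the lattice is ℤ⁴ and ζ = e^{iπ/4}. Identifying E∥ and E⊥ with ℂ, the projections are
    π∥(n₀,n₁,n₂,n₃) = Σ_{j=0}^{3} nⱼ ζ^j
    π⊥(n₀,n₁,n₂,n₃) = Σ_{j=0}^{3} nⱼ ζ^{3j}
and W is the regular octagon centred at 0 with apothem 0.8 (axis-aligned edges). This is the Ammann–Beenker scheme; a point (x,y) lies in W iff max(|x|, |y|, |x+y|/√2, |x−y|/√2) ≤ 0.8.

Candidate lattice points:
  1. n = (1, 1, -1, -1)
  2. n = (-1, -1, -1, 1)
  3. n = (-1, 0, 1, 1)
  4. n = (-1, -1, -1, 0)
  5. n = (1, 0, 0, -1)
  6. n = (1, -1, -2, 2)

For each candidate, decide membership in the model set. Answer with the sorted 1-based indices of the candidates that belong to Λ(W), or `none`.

With ζ = e^{iπ/4} the internal vectors are ζ^0,ζ^3,ζ^6,ζ^9.
#1 (1, 1, -1, -1): internal (-0.4142, 1.0000); octagon support 1.0000 vs apothem 0.8 → ∉ W
#2 (-1, -1, -1, 1): internal (0.4142, 1.0000); octagon support 1.0000 vs apothem 0.8 → ∉ W
#3 (-1, 0, 1, 1): internal (-0.2929, -0.2929); octagon support 0.4142 vs apothem 0.8 → ∈ W
#4 (-1, -1, -1, 0): internal (-0.2929, 0.2929); octagon support 0.4142 vs apothem 0.8 → ∈ W
#5 (1, 0, 0, -1): internal (0.2929, -0.7071); octagon support 0.7071 vs apothem 0.8 → ∈ W
#6 (1, -1, -2, 2): internal (3.1213, 2.7071); octagon support 4.1213 vs apothem 0.8 → ∉ W

3, 4, 5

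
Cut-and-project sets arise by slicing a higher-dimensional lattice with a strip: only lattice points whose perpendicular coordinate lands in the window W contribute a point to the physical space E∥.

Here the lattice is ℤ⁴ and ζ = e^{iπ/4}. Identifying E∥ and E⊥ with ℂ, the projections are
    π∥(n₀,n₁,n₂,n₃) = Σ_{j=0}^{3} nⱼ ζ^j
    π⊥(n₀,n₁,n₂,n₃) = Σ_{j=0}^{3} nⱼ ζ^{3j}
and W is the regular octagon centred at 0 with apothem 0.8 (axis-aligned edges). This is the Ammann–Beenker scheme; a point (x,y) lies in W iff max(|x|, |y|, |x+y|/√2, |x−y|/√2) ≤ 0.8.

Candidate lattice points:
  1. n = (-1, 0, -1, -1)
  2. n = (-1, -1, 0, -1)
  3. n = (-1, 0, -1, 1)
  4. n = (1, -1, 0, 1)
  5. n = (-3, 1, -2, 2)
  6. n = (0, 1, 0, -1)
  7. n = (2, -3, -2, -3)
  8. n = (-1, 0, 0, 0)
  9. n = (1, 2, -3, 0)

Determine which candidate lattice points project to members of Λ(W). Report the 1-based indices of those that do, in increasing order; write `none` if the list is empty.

none

Internal map: ζ^{3j} for j=0..3 gives (1,0), (−√2/2,√2/2), (0,−1), (√2/2,√2/2).
candidate 1: n = (-1, 0, -1, -1) → π⊥ ≈ (-1.70711, +0.29289); max(|x|,|y|,|x±y|/√2) = 1.70711 > 0.8 ⇒ ∉ W
candidate 2: n = (-1, -1, 0, -1) → π⊥ ≈ (-1.00000, -1.41421); max(|x|,|y|,|x±y|/√2) = 1.70711 > 0.8 ⇒ ∉ W
candidate 3: n = (-1, 0, -1, 1) → π⊥ ≈ (-0.29289, +1.70711); max(|x|,|y|,|x±y|/√2) = 1.70711 > 0.8 ⇒ ∉ W
candidate 4: n = (1, -1, 0, 1) → π⊥ ≈ (+2.41421, +0.00000); max(|x|,|y|,|x±y|/√2) = 2.41421 > 0.8 ⇒ ∉ W
candidate 5: n = (-3, 1, -2, 2) → π⊥ ≈ (-2.29289, +4.12132); max(|x|,|y|,|x±y|/√2) = 4.53553 > 0.8 ⇒ ∉ W
candidate 6: n = (0, 1, 0, -1) → π⊥ ≈ (-1.41421, +0.00000); max(|x|,|y|,|x±y|/√2) = 1.41421 > 0.8 ⇒ ∉ W
candidate 7: n = (2, -3, -2, -3) → π⊥ ≈ (+2.00000, -2.24264); max(|x|,|y|,|x±y|/√2) = 3.00000 > 0.8 ⇒ ∉ W
candidate 8: n = (-1, 0, 0, 0) → π⊥ ≈ (-1.00000, +0.00000); max(|x|,|y|,|x±y|/√2) = 1.00000 > 0.8 ⇒ ∉ W
candidate 9: n = (1, 2, -3, 0) → π⊥ ≈ (-0.41421, +4.41421); max(|x|,|y|,|x±y|/√2) = 4.41421 > 0.8 ⇒ ∉ W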